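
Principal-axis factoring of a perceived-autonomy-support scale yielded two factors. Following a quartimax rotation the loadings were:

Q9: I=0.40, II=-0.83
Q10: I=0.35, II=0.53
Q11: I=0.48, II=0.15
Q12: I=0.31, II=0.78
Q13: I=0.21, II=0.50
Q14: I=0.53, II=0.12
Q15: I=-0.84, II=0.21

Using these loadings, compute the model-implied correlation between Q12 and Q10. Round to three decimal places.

0.522

r̂ = Σ λ_i·λ_j across factors = (0.31)(0.35) + (0.78)(0.53)
  = +0.1085 +0.4134 = 0.5219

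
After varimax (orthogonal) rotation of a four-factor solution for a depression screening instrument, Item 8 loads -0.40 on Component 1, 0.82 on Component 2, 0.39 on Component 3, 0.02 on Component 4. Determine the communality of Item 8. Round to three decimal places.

h² = (-0.40)² + 0.82² + 0.39² + 0.02² = 0.1600 + 0.6724 + 0.1521 + 0.0004 = 0.9849

0.985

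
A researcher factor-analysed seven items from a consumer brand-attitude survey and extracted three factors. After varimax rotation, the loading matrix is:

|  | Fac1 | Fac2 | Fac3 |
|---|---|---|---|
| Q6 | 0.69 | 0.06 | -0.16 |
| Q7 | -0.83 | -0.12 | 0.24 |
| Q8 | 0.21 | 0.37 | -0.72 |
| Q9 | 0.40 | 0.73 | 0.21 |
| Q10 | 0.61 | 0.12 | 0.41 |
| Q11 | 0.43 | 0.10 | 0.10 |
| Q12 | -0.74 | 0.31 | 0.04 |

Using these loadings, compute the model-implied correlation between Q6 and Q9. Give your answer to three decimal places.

r̂ = Σ λ_i·λ_j across factors = (0.69)(0.40) + (0.06)(0.73) + (-0.16)(0.21)
  = +0.2760 +0.0438 -0.0336 = 0.2862

0.286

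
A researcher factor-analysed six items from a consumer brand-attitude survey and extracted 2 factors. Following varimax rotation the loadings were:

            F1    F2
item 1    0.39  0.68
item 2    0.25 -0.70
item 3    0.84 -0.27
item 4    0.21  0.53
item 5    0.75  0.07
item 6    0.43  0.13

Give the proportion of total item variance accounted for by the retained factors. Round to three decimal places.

0.507

SS loadings by factor: 1.7117, 1.3280; total = 3.0397.
Total variance with 6 standardized items is 6, so the solution explains 3.0397/6 = 0.5066.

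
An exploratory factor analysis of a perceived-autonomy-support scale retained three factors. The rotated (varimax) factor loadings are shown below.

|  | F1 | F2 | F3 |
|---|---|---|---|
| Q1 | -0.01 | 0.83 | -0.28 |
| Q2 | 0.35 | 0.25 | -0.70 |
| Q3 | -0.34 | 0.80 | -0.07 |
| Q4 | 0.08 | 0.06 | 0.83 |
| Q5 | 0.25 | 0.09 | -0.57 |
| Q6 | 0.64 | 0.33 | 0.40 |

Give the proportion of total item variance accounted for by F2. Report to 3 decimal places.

SS loadings for F2 = 0.83² + 0.25² + 0.80² + 0.06² + 0.09² + 0.33² = 1.5120
Proportion of variance = 1.5120 / 6 = 0.2520.

0.252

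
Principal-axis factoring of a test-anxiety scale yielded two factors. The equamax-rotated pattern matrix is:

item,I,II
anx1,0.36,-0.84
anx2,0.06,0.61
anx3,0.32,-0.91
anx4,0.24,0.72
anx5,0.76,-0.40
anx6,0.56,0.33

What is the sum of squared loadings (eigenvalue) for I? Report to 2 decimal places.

SS loadings for I = 0.36² + 0.06² + 0.32² + 0.24² + 0.76² + 0.56² = 0.1296 + 0.0036 + 0.1024 + 0.0576 + 0.5776 + 0.3136 = 1.1844

1.18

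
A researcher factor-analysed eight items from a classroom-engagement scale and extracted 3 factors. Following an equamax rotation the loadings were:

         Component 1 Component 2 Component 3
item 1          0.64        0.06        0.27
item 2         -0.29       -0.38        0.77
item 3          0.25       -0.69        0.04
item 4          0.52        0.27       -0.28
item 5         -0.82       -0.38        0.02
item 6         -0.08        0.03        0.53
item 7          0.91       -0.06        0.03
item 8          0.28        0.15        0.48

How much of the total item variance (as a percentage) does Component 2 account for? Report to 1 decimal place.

SS loadings for Component 2 = 0.06² + (-0.38)² + (-0.69)² + 0.27² + (-0.38)² + 0.03² + (-0.06)² + 0.15² = 0.8684
With 8 standardized items, total variance = 8. Proportion = 0.8684/8 = 0.1085 → 10.85%.

10.9%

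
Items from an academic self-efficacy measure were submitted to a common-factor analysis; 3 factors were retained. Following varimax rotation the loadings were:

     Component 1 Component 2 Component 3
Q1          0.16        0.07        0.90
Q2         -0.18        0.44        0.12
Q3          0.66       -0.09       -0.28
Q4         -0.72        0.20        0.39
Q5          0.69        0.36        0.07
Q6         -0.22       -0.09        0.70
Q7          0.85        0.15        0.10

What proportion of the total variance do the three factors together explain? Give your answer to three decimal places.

SS loadings by factor: 2.2590, 0.4068, 1.5598; total = 4.2256.
Total variance with 7 standardized items is 7, so the solution explains 4.2256/7 = 0.6037.

0.604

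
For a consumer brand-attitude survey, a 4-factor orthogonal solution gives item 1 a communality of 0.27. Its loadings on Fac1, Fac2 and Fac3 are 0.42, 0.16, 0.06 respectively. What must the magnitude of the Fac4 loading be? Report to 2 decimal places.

Under orthogonal rotation h² = Σλ², so λ_Fac4² = h² − (0.2056) = 0.27 − 0.2056 = 0.0644.
|λ| = √0.0644 = 0.2538.

0.25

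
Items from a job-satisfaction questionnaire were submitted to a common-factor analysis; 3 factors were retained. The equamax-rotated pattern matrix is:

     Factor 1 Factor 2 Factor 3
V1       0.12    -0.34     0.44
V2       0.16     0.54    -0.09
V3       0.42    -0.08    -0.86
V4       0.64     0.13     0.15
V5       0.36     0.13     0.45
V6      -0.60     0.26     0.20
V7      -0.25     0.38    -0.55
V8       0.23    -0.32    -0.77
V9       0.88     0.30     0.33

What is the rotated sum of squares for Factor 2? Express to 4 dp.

SS loadings for Factor 2 = (-0.34)² + 0.54² + (-0.08)² + 0.13² + 0.13² + 0.26² + 0.38² + (-0.32)² + 0.30² = 0.1156 + 0.2916 + 0.0064 + 0.0169 + 0.0169 + 0.0676 + 0.1444 + 0.1024 + 0.0900 = 0.8518

0.8518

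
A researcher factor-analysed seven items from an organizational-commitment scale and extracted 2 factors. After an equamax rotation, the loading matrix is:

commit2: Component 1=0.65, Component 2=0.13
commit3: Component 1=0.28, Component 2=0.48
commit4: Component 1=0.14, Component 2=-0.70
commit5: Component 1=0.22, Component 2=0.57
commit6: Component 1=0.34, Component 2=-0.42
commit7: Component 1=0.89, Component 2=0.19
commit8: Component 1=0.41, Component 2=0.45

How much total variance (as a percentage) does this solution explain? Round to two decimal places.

44.60%

SS loadings by factor: 1.6447, 1.4772; total = 3.1219.
Total variance with 7 standardized items is 7, so the solution explains 3.1219/7 = 0.4460 = 44.60%.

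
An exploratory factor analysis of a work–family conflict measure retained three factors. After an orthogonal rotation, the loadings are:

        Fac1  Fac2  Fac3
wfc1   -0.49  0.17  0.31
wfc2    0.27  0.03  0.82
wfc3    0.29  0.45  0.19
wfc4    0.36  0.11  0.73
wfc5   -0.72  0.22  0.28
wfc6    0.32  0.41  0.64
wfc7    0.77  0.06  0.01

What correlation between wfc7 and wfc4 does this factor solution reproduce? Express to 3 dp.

0.291

r̂ = Σ λ_i·λ_j across factors = (0.77)(0.36) + (0.06)(0.11) + (0.01)(0.73)
  = +0.2772 +0.0066 +0.0073 = 0.2911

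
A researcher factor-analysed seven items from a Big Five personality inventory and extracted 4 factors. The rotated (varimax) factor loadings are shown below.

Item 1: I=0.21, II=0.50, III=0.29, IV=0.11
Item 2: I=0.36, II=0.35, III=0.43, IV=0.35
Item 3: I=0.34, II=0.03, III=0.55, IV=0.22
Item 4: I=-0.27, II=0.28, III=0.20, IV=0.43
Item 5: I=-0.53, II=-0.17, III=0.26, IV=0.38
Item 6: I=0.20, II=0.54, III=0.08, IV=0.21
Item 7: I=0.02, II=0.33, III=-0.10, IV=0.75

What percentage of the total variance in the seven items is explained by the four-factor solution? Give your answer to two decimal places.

Communalities: 0.3903, 0.5595, 0.4674, 0.3762, 0.5218, 0.3821, 0.6818; Σh² = 3.3791.
Total variance with 7 standardized items is 7, so the solution explains 3.3791/7 = 0.4827 = 48.27%.

48.27%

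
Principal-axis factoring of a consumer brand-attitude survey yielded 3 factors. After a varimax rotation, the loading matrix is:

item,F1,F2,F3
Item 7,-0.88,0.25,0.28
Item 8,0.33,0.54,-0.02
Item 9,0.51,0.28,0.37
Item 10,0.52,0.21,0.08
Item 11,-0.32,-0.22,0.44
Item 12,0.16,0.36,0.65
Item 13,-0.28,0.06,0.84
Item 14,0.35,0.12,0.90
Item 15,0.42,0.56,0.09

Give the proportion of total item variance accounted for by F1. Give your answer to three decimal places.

SS loadings for F1 = (-0.88)² + 0.33² + 0.51² + 0.52² + (-0.32)² + 0.16² + (-0.28)² + 0.35² + 0.42² = 1.9191
Proportion of variance = 1.9191 / 9 = 0.2132.

0.213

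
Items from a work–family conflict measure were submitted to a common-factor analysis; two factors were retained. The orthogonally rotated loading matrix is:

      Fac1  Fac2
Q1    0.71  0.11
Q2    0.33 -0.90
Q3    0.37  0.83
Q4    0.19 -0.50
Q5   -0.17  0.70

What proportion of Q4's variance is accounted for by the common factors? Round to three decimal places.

h² = 0.19² + (-0.50)² = 0.0361 + 0.2500 = 0.2861

0.286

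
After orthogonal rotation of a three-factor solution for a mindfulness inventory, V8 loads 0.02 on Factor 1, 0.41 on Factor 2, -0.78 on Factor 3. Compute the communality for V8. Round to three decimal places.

0.777

h² = 0.02² + 0.41² + (-0.78)² = 0.0004 + 0.1681 + 0.6084 = 0.7769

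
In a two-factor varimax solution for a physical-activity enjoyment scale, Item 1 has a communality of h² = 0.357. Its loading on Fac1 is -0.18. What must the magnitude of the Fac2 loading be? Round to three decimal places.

0.570

Under orthogonal rotation h² = Σλ², so λ_Fac2² = h² − (0.0324) = 0.357 − 0.0324 = 0.3246.
|λ| = √0.3246 = 0.5697.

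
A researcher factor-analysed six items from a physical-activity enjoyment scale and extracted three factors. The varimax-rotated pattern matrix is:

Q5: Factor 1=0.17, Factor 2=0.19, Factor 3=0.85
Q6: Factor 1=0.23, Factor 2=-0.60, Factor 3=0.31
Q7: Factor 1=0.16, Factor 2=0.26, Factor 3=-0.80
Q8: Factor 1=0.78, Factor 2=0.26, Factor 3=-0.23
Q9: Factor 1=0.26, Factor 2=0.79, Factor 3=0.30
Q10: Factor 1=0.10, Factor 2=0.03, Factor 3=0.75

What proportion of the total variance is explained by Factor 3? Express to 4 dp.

0.3607

SS loadings for Factor 3 = 0.85² + 0.31² + (-0.80)² + (-0.23)² + 0.30² + 0.75² = 2.1640
Proportion of variance = 2.1640 / 6 = 0.3607.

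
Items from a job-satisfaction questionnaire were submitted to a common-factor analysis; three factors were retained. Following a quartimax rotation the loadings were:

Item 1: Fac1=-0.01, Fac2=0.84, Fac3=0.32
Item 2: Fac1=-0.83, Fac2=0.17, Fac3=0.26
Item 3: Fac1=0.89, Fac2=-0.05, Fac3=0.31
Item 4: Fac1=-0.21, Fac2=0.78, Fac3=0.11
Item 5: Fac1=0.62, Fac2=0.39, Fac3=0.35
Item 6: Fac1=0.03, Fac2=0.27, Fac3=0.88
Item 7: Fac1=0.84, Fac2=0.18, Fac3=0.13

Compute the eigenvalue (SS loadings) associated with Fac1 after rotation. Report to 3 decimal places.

SS loadings for Fac1 = (-0.01)² + (-0.83)² + 0.89² + (-0.21)² + 0.62² + 0.03² + 0.84² = 0.0001 + 0.6889 + 0.7921 + 0.0441 + 0.3844 + 0.0009 + 0.7056 = 2.6161

2.616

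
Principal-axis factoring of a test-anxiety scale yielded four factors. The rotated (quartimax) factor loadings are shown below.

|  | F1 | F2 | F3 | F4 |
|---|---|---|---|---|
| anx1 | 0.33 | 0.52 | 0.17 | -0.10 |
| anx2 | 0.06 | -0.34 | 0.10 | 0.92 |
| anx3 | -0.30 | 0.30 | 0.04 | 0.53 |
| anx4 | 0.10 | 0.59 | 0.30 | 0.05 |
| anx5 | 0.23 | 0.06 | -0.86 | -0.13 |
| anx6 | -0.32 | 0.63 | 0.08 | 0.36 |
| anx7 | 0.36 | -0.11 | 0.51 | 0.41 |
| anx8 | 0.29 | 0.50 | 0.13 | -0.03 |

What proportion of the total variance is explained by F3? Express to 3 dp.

0.144

SS loadings for F3 = 0.17² + 0.10² + 0.04² + 0.30² + (-0.86)² + 0.08² + 0.51² + 0.13² = 1.1535
Proportion of variance = 1.1535 / 8 = 0.1442.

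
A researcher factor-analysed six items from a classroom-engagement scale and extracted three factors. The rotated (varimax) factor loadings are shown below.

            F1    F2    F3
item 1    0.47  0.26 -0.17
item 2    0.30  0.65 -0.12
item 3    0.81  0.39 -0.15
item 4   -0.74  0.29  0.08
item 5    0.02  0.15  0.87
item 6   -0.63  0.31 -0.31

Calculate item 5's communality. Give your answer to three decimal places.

h² = 0.02² + 0.15² + 0.87² = 0.0004 + 0.0225 + 0.7569 = 0.7798

0.780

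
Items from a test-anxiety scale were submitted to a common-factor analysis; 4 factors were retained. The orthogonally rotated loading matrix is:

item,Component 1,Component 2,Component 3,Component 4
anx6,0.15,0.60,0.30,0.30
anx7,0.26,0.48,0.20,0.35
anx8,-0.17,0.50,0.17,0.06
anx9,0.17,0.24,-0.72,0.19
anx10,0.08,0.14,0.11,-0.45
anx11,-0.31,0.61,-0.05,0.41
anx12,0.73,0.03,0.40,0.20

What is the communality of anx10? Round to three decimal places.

h² = 0.08² + 0.14² + 0.11² + (-0.45)² = 0.0064 + 0.0196 + 0.0121 + 0.2025 = 0.2406

0.241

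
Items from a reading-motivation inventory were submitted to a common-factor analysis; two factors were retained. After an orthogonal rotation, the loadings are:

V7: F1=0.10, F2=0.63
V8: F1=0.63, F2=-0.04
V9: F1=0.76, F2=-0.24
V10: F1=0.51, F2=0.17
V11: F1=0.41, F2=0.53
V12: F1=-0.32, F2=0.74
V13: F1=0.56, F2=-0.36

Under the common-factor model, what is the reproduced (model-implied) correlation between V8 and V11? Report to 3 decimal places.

r̂ = Σ λ_i·λ_j across factors = (0.63)(0.41) + (-0.04)(0.53)
  = +0.2583 -0.0212 = 0.2371

0.237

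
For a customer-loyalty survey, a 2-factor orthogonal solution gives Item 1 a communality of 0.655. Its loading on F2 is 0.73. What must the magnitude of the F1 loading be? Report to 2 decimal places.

Under orthogonal rotation h² = Σλ², so λ_F1² = h² − (0.5329) = 0.655 − 0.5329 = 0.1221.
|λ| = √0.1221 = 0.3494.

0.35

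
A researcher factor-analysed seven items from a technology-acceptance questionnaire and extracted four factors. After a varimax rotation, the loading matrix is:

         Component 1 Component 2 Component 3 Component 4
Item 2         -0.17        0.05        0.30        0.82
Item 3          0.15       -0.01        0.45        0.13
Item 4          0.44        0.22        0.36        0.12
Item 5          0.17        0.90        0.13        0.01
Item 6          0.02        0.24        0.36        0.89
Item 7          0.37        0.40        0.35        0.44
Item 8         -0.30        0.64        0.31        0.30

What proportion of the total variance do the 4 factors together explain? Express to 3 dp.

Communalities: 0.7938, 0.2420, 0.3860, 0.8559, 0.9797, 0.6130, 0.6857; Σh² = 4.5561.
Total variance with 7 standardized items is 7, so the solution explains 4.5561/7 = 0.6509.

0.651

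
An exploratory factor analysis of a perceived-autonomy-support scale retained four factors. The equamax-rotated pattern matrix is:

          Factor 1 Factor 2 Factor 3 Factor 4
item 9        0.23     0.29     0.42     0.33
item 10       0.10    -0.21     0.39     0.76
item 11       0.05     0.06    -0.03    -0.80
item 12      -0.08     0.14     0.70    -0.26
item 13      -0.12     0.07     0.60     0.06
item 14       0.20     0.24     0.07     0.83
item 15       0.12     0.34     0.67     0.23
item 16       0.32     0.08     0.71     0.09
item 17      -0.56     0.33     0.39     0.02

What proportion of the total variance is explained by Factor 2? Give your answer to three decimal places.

SS loadings for Factor 2 = 0.29² + (-0.21)² + 0.06² + 0.14² + 0.07² + 0.24² + 0.34² + 0.08² + 0.33² = 0.4448
Proportion of variance = 0.4448 / 9 = 0.0494.

0.049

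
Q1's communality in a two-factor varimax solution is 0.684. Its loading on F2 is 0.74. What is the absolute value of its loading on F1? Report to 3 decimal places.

Under orthogonal rotation h² = Σλ², so λ_F1² = h² − (0.5476) = 0.684 − 0.5476 = 0.1364.
|λ| = √0.1364 = 0.3693.

0.369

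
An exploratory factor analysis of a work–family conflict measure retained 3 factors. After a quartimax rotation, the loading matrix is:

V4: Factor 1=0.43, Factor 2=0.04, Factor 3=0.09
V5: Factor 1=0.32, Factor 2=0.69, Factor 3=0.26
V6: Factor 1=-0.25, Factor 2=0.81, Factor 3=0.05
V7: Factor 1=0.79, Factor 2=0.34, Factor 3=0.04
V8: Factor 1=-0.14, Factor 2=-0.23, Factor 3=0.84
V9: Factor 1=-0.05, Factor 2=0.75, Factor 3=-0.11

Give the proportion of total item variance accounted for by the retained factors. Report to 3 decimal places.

SS loadings by factor: 0.9960, 1.8648, 0.7975; total = 3.6583.
Total variance with 6 standardized items is 6, so the solution explains 3.6583/6 = 0.6097.

0.610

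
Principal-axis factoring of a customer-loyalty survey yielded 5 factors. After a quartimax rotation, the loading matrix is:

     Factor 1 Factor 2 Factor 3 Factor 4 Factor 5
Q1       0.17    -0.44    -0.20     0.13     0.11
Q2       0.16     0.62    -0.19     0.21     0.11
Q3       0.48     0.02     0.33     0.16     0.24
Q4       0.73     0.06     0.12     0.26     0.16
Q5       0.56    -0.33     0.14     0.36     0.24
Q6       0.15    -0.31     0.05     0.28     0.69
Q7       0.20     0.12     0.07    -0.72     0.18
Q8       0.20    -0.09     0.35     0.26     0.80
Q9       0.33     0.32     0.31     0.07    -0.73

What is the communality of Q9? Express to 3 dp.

h² = 0.33² + 0.32² + 0.31² + 0.07² + (-0.73)² = 0.1089 + 0.1024 + 0.0961 + 0.0049 + 0.5329 = 0.8452

0.845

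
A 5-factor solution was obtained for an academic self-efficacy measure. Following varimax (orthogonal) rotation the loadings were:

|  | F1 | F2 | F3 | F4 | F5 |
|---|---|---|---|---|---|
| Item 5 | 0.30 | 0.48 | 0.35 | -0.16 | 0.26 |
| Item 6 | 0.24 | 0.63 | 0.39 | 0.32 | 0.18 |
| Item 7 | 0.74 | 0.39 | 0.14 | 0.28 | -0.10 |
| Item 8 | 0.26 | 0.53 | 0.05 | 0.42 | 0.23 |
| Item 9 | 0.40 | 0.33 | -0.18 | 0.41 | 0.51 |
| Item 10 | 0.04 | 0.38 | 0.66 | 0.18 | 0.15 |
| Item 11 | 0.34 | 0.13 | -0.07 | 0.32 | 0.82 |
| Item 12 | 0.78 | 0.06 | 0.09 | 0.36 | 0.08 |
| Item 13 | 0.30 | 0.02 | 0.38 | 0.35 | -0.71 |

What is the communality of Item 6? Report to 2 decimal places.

0.74

h² = 0.24² + 0.63² + 0.39² + 0.32² + 0.18² = 0.0576 + 0.3969 + 0.1521 + 0.1024 + 0.0324 = 0.7414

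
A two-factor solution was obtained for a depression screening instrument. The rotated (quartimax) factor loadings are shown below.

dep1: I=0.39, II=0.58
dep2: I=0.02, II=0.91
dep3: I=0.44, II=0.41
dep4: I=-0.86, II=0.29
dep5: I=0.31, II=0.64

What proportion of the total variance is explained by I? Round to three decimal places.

SS loadings for I = 0.39² + 0.02² + 0.44² + (-0.86)² + 0.31² = 1.1818
Proportion of variance = 1.1818 / 5 = 0.2364.

0.236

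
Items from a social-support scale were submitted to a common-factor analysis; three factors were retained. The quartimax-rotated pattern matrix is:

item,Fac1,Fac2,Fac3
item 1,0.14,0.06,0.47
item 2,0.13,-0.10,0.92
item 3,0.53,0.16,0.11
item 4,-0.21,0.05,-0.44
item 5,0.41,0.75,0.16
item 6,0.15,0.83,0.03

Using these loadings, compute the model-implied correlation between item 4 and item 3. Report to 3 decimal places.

-0.152

r̂ = Σ λ_i·λ_j across factors = (-0.21)(0.53) + (0.05)(0.16) + (-0.44)(0.11)
  = -0.1113 +0.0080 -0.0484 = -0.1517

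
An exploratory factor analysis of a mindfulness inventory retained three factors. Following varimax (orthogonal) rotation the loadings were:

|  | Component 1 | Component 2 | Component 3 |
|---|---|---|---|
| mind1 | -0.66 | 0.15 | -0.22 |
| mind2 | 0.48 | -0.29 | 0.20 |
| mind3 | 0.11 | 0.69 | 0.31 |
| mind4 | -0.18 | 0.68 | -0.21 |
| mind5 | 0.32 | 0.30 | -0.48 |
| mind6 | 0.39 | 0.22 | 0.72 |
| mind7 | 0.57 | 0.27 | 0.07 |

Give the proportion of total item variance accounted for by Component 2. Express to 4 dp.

SS loadings for Component 2 = 0.15² + (-0.29)² + 0.69² + 0.68² + 0.30² + 0.22² + 0.27² = 1.2564
Proportion of variance = 1.2564 / 7 = 0.1795.

0.1795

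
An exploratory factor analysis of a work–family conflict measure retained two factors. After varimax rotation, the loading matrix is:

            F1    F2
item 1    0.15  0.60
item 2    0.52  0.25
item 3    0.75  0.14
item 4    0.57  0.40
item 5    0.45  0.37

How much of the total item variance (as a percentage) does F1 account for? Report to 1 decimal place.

SS loadings for F1 = 0.15² + 0.52² + 0.75² + 0.57² + 0.45² = 1.3828
With 5 standardized items, total variance = 5. Proportion = 1.3828/5 = 0.2766 → 27.66%.

27.7%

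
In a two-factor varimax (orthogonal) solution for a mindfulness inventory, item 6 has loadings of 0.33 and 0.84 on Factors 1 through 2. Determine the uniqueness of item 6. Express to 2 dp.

h² = 0.33² + 0.84² = 0.1089 + 0.7056 = 0.8145
Uniqueness u² = 1 − h² = 1 − 0.8145 = 0.1855

0.19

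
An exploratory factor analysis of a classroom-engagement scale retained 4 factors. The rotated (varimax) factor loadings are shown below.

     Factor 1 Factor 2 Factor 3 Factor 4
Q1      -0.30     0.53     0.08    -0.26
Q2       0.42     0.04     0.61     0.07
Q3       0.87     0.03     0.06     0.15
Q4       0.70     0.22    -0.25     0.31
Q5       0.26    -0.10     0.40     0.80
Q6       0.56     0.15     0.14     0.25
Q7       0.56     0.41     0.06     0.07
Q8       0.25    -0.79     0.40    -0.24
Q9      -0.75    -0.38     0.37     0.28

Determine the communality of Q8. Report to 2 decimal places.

0.90

h² = 0.25² + (-0.79)² + 0.40² + (-0.24)² = 0.0625 + 0.6241 + 0.1600 + 0.0576 = 0.9042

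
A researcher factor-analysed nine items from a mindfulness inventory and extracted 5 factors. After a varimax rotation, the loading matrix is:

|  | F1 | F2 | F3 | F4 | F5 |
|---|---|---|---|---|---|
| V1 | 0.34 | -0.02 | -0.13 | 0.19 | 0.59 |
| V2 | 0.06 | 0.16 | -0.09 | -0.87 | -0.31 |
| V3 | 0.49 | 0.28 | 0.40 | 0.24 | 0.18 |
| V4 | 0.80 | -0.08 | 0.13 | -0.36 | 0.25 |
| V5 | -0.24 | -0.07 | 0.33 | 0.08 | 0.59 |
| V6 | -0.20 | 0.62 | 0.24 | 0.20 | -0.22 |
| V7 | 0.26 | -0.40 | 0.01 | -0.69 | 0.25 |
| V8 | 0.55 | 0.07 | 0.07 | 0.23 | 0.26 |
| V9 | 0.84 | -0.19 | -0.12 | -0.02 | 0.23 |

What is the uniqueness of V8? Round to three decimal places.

h² = 0.55² + 0.07² + 0.07² + 0.23² + 0.26² = 0.3025 + 0.0049 + 0.0049 + 0.0529 + 0.0676 = 0.4328
Uniqueness u² = 1 − h² = 1 − 0.4328 = 0.5672

0.567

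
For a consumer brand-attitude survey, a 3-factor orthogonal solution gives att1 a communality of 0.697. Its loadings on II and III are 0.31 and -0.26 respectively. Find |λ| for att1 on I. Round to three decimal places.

Under orthogonal rotation h² = Σλ², so λ_I² = h² − (0.1637) = 0.697 − 0.1637 = 0.5333.
|λ| = √0.5333 = 0.7303.

0.730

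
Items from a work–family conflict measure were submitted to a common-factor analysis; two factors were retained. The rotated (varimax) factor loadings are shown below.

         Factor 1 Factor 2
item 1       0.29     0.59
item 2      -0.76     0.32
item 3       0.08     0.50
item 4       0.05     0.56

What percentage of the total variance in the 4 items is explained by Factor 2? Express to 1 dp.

25.4%

SS loadings for Factor 2 = 0.59² + 0.32² + 0.50² + 0.56² = 1.0141
With 4 standardized items, total variance = 4. Proportion = 1.0141/4 = 0.2535 → 25.35%.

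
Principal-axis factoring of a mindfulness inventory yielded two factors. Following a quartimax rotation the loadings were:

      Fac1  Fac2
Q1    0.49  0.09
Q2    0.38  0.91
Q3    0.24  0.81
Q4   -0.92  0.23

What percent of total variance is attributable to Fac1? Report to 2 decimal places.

32.21%

SS loadings for Fac1 = 0.49² + 0.38² + 0.24² + (-0.92)² = 1.2885
With 4 standardized items, total variance = 4. Proportion = 1.2885/4 = 0.3221 → 32.21%.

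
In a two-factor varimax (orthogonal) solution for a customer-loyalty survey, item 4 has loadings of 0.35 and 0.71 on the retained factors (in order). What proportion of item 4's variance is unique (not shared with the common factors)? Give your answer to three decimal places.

0.373

h² = 0.35² + 0.71² = 0.1225 + 0.5041 = 0.6266
Uniqueness u² = 1 − h² = 1 − 0.6266 = 0.3734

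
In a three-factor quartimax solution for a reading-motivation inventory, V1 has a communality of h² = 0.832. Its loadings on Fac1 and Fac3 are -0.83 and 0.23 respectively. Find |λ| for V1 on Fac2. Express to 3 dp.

0.300

Under orthogonal rotation h² = Σλ², so λ_Fac2² = h² − (0.7418) = 0.832 − 0.7418 = 0.0902.
|λ| = √0.0902 = 0.3003.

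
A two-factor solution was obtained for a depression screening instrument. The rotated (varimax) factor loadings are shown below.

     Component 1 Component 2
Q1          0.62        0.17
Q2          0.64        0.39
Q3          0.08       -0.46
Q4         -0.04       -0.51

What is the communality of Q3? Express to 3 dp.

0.218

h² = 0.08² + (-0.46)² = 0.0064 + 0.2116 = 0.2180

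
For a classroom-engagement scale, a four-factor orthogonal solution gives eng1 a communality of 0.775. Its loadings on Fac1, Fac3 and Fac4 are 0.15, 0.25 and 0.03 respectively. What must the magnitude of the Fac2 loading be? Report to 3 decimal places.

0.830

Under orthogonal rotation h² = Σλ², so λ_Fac2² = h² − (0.0859) = 0.775 − 0.0859 = 0.6891.
|λ| = √0.6891 = 0.8301.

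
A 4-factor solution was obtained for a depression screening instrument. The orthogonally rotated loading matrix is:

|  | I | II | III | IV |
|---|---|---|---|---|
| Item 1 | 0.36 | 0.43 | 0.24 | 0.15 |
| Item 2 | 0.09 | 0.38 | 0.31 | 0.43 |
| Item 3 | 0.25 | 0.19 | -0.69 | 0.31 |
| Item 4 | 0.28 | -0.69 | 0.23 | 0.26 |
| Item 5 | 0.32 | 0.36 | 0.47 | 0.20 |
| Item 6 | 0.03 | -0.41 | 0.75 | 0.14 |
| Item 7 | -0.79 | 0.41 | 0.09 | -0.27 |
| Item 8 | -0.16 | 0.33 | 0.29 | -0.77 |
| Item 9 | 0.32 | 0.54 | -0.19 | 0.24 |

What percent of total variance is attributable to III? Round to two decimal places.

SS loadings for III = 0.24² + 0.31² + (-0.69)² + 0.23² + 0.47² + 0.75² + 0.09² + 0.29² + (-0.19)² = 1.5944
With 9 standardized items, total variance = 9. Proportion = 1.5944/9 = 0.1772 → 17.72%.

17.72%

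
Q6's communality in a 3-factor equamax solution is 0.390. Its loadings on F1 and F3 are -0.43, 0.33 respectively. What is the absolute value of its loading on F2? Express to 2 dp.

Under orthogonal rotation h² = Σλ², so λ_F2² = h² − (0.2938) = 0.390 − 0.2938 = 0.0962.
|λ| = √0.0962 = 0.3102.

0.31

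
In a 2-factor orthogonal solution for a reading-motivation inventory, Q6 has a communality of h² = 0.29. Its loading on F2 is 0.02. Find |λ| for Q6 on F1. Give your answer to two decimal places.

Under orthogonal rotation h² = Σλ², so λ_F1² = h² − (0.0004) = 0.29 − 0.0004 = 0.2896.
|λ| = √0.2896 = 0.5381.

0.54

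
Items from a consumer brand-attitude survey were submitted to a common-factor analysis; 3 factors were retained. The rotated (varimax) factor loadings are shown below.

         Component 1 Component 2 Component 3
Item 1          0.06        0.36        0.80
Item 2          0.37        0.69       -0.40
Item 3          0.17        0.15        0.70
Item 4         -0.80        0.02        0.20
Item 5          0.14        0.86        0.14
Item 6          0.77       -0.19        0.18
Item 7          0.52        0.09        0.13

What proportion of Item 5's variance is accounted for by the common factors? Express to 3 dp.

h² = 0.14² + 0.86² + 0.14² = 0.0196 + 0.7396 + 0.0196 = 0.7788

0.779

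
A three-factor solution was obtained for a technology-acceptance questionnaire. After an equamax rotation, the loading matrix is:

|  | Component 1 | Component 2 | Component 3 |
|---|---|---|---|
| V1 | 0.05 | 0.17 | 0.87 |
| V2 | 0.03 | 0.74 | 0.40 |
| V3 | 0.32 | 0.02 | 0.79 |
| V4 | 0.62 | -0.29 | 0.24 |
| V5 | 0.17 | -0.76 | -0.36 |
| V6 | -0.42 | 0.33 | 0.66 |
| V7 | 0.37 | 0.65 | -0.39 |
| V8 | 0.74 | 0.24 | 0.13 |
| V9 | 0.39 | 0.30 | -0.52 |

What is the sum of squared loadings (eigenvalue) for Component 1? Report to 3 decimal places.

1.532

SS loadings for Component 1 = 0.05² + 0.03² + 0.32² + 0.62² + 0.17² + (-0.42)² + 0.37² + 0.74² + 0.39² = 0.0025 + 0.0009 + 0.1024 + 0.3844 + 0.0289 + 0.1764 + 0.1369 + 0.5476 + 0.1521 = 1.5321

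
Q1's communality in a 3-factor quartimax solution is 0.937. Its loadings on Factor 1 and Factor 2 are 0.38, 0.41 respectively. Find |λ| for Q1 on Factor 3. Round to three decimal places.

0.790

Under orthogonal rotation h² = Σλ², so λ_Factor 3² = h² − (0.3125) = 0.937 − 0.3125 = 0.6245.
|λ| = √0.6245 = 0.7903.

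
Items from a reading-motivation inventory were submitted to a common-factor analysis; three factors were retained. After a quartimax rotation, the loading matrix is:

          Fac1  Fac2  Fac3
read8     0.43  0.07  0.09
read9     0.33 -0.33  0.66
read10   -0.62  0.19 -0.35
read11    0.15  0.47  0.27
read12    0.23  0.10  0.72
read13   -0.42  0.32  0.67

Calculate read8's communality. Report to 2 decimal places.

h² = 0.43² + 0.07² + 0.09² = 0.1849 + 0.0049 + 0.0081 = 0.1979

0.20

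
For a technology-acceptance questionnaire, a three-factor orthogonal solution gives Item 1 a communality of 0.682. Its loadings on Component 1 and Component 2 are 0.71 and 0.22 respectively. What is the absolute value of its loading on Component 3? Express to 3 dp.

Under orthogonal rotation h² = Σλ², so λ_Component 3² = h² − (0.5525) = 0.682 − 0.5525 = 0.1295.
|λ| = √0.1295 = 0.3599.

0.360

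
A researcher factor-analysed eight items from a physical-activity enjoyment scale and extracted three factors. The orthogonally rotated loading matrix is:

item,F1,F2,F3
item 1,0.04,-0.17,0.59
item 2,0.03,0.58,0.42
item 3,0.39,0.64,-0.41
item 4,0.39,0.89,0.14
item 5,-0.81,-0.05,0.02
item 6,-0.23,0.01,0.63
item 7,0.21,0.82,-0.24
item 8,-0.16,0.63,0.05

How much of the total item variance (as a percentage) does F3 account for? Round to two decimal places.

SS loadings for F3 = 0.59² + 0.42² + (-0.41)² + 0.14² + 0.02² + 0.63² + (-0.24)² + 0.05² = 1.1696
With 8 standardized items, total variance = 8. Proportion = 1.1696/8 = 0.1462 → 14.62%.

14.62%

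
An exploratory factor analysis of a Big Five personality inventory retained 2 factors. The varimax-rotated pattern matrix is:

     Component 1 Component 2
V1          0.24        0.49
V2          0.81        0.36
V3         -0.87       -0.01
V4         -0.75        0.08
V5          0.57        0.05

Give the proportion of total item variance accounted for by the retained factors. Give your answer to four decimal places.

SS loadings by factor: 2.3580, 0.3787; total = 2.7367.
Total variance with 5 standardized items is 5, so the solution explains 2.7367/5 = 0.5473.

0.5473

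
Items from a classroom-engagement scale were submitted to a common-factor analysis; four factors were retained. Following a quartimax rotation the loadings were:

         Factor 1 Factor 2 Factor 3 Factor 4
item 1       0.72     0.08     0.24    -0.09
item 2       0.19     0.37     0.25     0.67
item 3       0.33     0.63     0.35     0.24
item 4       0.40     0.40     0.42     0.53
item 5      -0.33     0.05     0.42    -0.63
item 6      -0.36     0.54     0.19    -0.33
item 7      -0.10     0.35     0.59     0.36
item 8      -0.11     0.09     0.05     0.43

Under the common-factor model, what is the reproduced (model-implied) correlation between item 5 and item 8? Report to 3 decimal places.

r̂ = Σ λ_i·λ_j across factors = (-0.33)(-0.11) + (0.05)(0.09) + (0.42)(0.05) + (-0.63)(0.43)
  = +0.0363 +0.0045 +0.0210 -0.2709 = -0.2091

-0.209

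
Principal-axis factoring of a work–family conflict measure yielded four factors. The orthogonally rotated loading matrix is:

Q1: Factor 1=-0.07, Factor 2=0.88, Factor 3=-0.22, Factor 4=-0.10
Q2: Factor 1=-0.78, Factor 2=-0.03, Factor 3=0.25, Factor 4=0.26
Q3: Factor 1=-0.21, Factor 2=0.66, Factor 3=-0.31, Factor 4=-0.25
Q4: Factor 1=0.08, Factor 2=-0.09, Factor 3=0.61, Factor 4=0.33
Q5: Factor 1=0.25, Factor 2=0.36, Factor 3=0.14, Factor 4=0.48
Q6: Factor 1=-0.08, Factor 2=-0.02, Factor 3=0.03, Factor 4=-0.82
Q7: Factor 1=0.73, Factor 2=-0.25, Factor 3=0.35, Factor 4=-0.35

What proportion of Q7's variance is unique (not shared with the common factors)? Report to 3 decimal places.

h² = 0.73² + (-0.25)² + 0.35² + (-0.35)² = 0.5329 + 0.0625 + 0.1225 + 0.1225 = 0.8404
Uniqueness u² = 1 − h² = 1 − 0.8404 = 0.1596

0.160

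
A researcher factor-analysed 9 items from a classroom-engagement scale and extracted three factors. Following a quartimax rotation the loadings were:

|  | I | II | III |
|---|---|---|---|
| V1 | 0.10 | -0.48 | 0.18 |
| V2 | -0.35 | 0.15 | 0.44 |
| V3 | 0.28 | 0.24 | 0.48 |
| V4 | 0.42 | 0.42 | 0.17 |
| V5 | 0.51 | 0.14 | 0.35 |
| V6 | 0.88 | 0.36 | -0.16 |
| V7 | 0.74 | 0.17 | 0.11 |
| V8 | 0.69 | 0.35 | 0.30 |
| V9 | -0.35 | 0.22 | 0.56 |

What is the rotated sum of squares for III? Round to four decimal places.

1.0491

SS loadings for III = 0.18² + 0.44² + 0.48² + 0.17² + 0.35² + (-0.16)² + 0.11² + 0.30² + 0.56² = 0.0324 + 0.1936 + 0.2304 + 0.0289 + 0.1225 + 0.0256 + 0.0121 + 0.0900 + 0.3136 = 1.0491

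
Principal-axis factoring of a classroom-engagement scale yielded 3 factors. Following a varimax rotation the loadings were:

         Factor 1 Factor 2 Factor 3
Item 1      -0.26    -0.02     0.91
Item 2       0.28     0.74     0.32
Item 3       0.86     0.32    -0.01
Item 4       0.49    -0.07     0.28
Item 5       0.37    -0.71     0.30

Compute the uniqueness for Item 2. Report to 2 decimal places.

h² = 0.28² + 0.74² + 0.32² = 0.0784 + 0.5476 + 0.1024 = 0.7284
Uniqueness u² = 1 − h² = 1 − 0.7284 = 0.2716

0.27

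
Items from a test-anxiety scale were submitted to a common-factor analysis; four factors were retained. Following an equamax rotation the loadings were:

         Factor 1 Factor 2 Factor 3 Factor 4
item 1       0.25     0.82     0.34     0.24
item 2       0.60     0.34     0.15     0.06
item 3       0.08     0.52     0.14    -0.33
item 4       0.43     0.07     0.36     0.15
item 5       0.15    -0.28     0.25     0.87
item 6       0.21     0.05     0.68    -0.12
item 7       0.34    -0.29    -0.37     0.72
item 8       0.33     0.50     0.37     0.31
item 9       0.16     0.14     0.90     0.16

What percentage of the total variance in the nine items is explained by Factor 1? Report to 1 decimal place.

10.3%

SS loadings for Factor 1 = 0.25² + 0.60² + 0.08² + 0.43² + 0.15² + 0.21² + 0.34² + 0.33² + 0.16² = 0.9305
With 9 standardized items, total variance = 9. Proportion = 0.9305/9 = 0.1034 → 10.34%.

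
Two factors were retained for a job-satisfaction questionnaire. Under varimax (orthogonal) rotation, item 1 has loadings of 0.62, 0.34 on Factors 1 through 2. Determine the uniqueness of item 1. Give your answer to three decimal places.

h² = 0.62² + 0.34² = 0.3844 + 0.1156 = 0.5000
Uniqueness u² = 1 − h² = 1 − 0.5000 = 0.5000

0.500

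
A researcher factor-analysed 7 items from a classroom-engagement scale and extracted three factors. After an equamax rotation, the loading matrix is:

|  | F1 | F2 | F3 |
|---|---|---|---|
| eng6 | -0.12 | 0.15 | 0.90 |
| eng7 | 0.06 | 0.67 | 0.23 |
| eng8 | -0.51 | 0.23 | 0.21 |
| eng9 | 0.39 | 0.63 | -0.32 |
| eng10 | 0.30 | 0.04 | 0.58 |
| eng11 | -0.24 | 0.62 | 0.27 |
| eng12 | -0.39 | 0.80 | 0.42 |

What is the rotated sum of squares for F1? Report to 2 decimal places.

0.73

SS loadings for F1 = (-0.12)² + 0.06² + (-0.51)² + 0.39² + 0.30² + (-0.24)² + (-0.39)² = 0.0144 + 0.0036 + 0.2601 + 0.1521 + 0.0900 + 0.0576 + 0.1521 = 0.7299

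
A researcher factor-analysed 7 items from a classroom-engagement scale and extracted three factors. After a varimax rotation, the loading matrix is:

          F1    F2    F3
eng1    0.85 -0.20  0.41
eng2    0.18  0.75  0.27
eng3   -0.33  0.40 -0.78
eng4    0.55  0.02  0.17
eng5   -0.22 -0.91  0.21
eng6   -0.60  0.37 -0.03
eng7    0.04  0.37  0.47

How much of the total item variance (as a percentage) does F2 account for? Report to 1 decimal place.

26.6%

SS loadings for F2 = (-0.20)² + 0.75² + 0.40² + 0.02² + (-0.91)² + 0.37² + 0.37² = 1.8648
With 7 standardized items, total variance = 7. Proportion = 1.8648/7 = 0.2664 → 26.64%.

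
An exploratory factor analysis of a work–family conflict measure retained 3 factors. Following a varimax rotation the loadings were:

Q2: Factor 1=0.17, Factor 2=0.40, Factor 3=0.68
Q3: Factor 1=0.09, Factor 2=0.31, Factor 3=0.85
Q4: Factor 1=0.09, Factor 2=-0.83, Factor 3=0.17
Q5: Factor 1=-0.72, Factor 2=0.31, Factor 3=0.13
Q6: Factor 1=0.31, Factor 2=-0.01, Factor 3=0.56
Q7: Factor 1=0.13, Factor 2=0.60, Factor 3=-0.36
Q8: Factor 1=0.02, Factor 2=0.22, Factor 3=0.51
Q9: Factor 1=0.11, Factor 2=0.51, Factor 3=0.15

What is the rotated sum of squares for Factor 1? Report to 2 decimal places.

0.69

SS loadings for Factor 1 = 0.17² + 0.09² + 0.09² + (-0.72)² + 0.31² + 0.13² + 0.02² + 0.11² = 0.0289 + 0.0081 + 0.0081 + 0.5184 + 0.0961 + 0.0169 + 0.0004 + 0.0121 = 0.6890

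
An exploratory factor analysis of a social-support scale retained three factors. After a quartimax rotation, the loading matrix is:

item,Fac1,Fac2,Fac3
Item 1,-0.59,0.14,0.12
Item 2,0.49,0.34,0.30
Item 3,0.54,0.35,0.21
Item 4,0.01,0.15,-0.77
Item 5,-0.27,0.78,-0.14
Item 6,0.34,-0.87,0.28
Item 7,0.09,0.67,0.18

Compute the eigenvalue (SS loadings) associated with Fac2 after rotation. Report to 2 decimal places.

2.09

SS loadings for Fac2 = 0.14² + 0.34² + 0.35² + 0.15² + 0.78² + (-0.87)² + 0.67² = 0.0196 + 0.1156 + 0.1225 + 0.0225 + 0.6084 + 0.7569 + 0.4489 = 2.0944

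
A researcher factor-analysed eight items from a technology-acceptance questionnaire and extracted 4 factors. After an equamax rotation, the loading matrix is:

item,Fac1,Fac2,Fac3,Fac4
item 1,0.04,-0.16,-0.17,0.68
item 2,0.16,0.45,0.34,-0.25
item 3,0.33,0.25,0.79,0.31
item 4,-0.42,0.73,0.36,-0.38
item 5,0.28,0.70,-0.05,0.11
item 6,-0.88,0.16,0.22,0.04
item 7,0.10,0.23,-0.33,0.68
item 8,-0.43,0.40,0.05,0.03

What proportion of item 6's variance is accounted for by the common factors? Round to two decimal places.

h² = (-0.88)² + 0.16² + 0.22² + 0.04² = 0.7744 + 0.0256 + 0.0484 + 0.0016 = 0.8500

0.85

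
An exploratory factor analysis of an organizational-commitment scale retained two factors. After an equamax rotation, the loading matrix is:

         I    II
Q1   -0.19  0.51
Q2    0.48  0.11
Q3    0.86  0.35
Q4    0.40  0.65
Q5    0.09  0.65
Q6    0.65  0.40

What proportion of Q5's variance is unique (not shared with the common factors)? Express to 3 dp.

0.569

h² = 0.09² + 0.65² = 0.0081 + 0.4225 = 0.4306
Uniqueness u² = 1 − h² = 1 − 0.4306 = 0.5694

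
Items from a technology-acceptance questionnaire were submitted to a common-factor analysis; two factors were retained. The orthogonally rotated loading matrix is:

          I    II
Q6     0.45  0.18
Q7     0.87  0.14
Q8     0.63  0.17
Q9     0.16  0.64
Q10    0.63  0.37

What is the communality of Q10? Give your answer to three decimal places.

0.534

h² = 0.63² + 0.37² = 0.3969 + 0.1369 = 0.5338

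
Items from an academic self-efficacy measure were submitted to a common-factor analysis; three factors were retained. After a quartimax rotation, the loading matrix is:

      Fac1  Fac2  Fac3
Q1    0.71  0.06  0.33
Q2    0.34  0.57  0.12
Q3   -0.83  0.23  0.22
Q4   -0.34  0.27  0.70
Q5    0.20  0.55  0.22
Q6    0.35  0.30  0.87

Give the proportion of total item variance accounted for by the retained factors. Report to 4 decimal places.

0.6501

SS loadings by factor: 1.5867, 0.8468, 1.4670; total = 3.9005.
Total variance with 6 standardized items is 6, so the solution explains 3.9005/6 = 0.6501.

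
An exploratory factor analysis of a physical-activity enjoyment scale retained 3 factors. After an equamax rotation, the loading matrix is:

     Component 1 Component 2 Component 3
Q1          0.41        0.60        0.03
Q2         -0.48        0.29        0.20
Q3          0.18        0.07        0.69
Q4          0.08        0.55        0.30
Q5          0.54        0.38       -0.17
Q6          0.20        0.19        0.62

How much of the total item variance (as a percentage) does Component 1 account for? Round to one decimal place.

12.8%

SS loadings for Component 1 = 0.41² + (-0.48)² + 0.18² + 0.08² + 0.54² + 0.20² = 0.7689
With 6 standardized items, total variance = 6. Proportion = 0.7689/6 = 0.1282 → 12.81%.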